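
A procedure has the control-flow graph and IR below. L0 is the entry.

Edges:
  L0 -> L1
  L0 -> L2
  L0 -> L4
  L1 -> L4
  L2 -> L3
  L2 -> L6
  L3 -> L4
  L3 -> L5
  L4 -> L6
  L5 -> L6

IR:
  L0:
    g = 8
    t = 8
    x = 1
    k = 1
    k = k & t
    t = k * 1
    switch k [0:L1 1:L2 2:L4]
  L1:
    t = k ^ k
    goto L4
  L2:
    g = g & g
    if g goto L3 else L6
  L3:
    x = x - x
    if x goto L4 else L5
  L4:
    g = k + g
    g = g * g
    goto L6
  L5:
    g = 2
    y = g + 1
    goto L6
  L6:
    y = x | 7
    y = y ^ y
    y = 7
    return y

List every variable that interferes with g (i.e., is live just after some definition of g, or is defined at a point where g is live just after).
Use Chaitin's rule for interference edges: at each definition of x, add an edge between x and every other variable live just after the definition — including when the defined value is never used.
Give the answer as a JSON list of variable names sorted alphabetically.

Answer: ["k", "t", "x"]

Working:
Block summaries:
  L0 def {g,k,t,x} use ∅
  L1 def {t} use {k}
  L2 def {g} use {g}
  L3 def {x} use {x}
  L4 def {g} use {g,k}
  L5 def {g,y} use ∅
  L6 def {y} use {x}

Live sets:
  live L0: ∅→{g,k,x}
  live L1: {g,k,x}→{g,k,x}
  live L2: {g,k,x}→{g,k,x}
  live L3: {g,k,x}→{g,k,x}
  live L4: {g,k,x}→{x}
  live L5: {x}→{x}
  live L6: {x}→∅

Interfere edges:
  g: {k,t,x}
  k: {g,t,x}
  t: {g,k,x}
  x: {g,k,t,y}
  y: {x}

N(g) = ["k", "t", "x"]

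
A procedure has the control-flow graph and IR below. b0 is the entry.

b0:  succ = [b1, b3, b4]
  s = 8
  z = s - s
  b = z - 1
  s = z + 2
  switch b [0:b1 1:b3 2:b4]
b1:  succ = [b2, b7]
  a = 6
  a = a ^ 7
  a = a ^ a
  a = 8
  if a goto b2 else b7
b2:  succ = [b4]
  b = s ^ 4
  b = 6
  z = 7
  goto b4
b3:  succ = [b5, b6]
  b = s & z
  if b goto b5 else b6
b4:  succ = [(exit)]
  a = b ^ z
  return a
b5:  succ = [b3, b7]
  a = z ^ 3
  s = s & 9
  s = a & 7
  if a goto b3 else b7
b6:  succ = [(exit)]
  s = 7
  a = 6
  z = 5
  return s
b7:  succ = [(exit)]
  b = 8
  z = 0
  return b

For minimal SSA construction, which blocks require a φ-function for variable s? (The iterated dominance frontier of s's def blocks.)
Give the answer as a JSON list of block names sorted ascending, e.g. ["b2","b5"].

Answer: ["b3", "b7"]

Analysis:
idom tree: b1←b0 b2←b1 b3←b0 b4←b0 b5←b3 b6←b3 b7←b0
Dom at joins:
  b3: preds {b0,b5}: {b0} ∩ {b0,b3,b5} = {b0}; idom=b0
  b4: preds {b0,b2}: {b0} ∩ {b0,b1,b2} = {b0}; idom=b0
  b7: preds {b1,b5}: {b0,b1} ∩ {b0,b3,b5} = {b0}; idom=b0

DF walk-up:
  b3←b0: walk · to b0
  b3←b5: walk b5→b3 to b0
  b4←b0: walk · to b0
  b4←b2: walk b2→b1 to b0
  b7←b1: walk b1 to b0
  b7←b5: walk b5→b3 to b0
  b0 → ∅
  b1 → {b4,b7}
  b2 → {b4}
  b3 → {b3,b7}
  b4 → ∅
  b5 → {b3,b7}
  b6 → ∅
  b7 → ∅

φ for s: defs {b0,b5,b6}
  DF⁺ = {b3,b7}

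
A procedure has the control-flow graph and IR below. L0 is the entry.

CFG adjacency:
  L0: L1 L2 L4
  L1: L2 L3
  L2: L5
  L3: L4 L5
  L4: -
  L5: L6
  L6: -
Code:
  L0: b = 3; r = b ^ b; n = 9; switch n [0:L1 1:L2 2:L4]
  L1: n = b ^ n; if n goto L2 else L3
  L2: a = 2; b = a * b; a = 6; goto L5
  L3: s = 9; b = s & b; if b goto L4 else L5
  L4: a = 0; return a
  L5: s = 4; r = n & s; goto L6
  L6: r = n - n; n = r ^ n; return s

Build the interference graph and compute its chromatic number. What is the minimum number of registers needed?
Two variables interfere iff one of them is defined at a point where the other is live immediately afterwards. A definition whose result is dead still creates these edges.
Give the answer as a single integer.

Answer: 4

Derivation:
Block summaries:
  L0: {b,n,r} / ∅
  L1: {n} / {b,n}
  L2: {a,b} / {b}
  L3: {b,s} / {b}
  L4: {a} / ∅
  L5: {r,s} / {n}
  L6: {n,r} / {n,s}

Backward fixpoint:
  L0: in=∅ out={b,n}
  L1: in={b,n} out={b,n}
  L2: in={b,n} out={n}
  L3: in={b,n} out={n}
  L4: in=∅ out=∅
  L5: in={n} out={n,s}
  L6: in={n,s} out=∅

Interfere edges:
  a: {b,n}
  b: {a,n,r,s}
  n: {a,b,r,s}
  r: {b,n,s}
  s: {b,n,r}

Chromatic number:
  lower bound: {b,n,r,s} mutually conflict ⇒ χ ≥ 4
  4-colouring: R0={b}  R1={n}  R2={a,r}  R3={s}
  χ = 4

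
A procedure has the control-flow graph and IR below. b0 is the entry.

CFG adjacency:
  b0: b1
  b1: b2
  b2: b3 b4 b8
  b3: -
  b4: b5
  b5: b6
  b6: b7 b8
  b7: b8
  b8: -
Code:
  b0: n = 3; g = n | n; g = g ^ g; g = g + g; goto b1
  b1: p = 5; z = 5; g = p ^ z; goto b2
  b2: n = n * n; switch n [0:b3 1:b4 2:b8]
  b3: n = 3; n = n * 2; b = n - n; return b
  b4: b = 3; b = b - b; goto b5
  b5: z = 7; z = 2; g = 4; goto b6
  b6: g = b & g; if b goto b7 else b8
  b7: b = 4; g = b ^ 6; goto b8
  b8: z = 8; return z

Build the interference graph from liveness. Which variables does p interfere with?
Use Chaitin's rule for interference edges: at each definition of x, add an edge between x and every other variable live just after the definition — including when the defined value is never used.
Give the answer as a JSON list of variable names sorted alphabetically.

Answer: ["n", "z"]

Analysis:
Per-block:
  b0: def={g,n} ue=∅
  b1: def={g,p,z} ue=∅
  b2: def={n} ue={n}
  b3: def={b,n} ue=∅
  b4: def={b} ue=∅
  b5: def={g,z} ue=∅
  b6: def={g} ue={b,g}
  b7: def={b,g} ue=∅
  b8: def={z} ue=∅

Liveness:
  b0 li=∅ lo={n}
  b1 li={n} lo={n}
  b2 li={n} lo=∅
  b3 li=∅ lo=∅
  b4 li=∅ lo={b}
  b5 li={b} lo={b,g}
  b6 li={b,g} lo=∅
  b7 li=∅ lo=∅
  b8 li=∅ lo=∅

Interference:
  b: {g,z}
  g: {b,n}
  n: {g,p,z}
  p: {n,z}
  z: {b,n,p}

N(p) = ["n", "z"]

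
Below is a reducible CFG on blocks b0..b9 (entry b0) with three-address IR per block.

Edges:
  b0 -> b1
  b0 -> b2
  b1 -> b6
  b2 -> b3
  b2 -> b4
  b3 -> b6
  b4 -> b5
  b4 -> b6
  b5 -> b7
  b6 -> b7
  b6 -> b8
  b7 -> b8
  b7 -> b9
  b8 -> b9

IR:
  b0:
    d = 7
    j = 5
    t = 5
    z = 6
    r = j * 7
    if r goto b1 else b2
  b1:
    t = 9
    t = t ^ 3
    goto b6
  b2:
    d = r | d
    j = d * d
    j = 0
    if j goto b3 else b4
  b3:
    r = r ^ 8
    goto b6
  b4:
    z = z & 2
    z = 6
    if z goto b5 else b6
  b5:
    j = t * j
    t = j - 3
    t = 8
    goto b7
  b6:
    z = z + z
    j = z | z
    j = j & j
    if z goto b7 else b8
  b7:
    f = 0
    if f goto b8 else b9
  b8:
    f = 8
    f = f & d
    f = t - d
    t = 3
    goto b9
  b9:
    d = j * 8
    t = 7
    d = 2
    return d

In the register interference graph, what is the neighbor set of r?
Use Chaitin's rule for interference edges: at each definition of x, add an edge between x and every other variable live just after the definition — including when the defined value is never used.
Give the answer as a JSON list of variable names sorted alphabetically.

Answer: ["d", "j", "t", "z"]

Analysis:
Block summaries:
  b0: {d,j,r,t,z} / ∅
  b1: {t} / ∅
  b2: {d,j} / {d,r}
  b3: {r} / {r}
  b4: {z} / {z}
  b5: {j,t} / {j,t}
  b6: {j,z} / {z}
  b7: {f} / ∅
  b8: {f,t} / {d,t}
  b9: {d,t} / {j}

Liveness:
  b0 li=∅ lo={d,r,t,z}
  b1 li={d,z} lo={d,t,z}
  b2 li={d,r,t,z} lo={d,j,r,t,z}
  b3 li={d,r,t,z} lo={d,t,z}
  b4 li={d,j,t,z} lo={d,j,t,z}
  b5 li={d,j,t} lo={d,j,t}
  b6 li={d,t,z} lo={d,j,t}
  b7 li={d,j,t} lo={d,j,t}
  b8 li={d,j,t} lo={j}
  b9 li={j} lo=∅

Interfere edges:
  d: {f,j,r,t,z}
  f: {d,j,t}
  j: {d,f,r,t,z}
  r: {d,j,t,z}
  t: {d,f,j,r,z}
  z: {d,j,r,t}

N(r) = ["d", "j", "t", "z"]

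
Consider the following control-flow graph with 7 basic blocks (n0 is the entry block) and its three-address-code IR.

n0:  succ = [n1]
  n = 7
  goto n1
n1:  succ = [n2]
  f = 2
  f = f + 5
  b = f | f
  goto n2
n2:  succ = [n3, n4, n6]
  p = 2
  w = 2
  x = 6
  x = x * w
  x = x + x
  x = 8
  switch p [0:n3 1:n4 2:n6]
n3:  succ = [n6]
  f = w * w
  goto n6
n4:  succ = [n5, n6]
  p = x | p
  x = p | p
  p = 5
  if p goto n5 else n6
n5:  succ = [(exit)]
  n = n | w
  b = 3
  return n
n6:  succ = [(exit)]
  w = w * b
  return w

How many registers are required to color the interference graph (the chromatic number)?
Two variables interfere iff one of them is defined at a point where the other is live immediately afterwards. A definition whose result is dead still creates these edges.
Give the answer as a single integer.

Answer: 5

Analysis:
Block summaries:
  n0: {n} / ∅
  n1: {b,f} / ∅
  n2: {p,w,x} / ∅
  n3: {f} / {w}
  n4: {p,x} / {p,x}
  n5: {b,n} / {n,w}
  n6: {w} / {b,w}

Backward fixpoint:
  n0: in=∅ out={n}
  n1: in={n} out={b,n}
  n2: in={b,n} out={b,n,p,w,x}
  n3: in={b,w} out={b,w}
  n4: in={b,n,p,w,x} out={b,n,w}
  n5: in={n,w} out=∅
  n6: in={b,w} out=∅

Conflict graph:
  b — {f,n,p,w,x}
  f — {b,n,w}
  n — {b,f,p,w,x}
  p — {b,n,w,x}
  w — {b,f,n,p,x}
  x — {b,n,p,w}

Registers:
  clique {b,n,p,w,x} ⇒ need ≥ 5
  assign b→r0 f→r3 n→r1 p→r3 w→r2 x→r4 — no edge inside a register ⇒ χ ≤ 5
  χ = 5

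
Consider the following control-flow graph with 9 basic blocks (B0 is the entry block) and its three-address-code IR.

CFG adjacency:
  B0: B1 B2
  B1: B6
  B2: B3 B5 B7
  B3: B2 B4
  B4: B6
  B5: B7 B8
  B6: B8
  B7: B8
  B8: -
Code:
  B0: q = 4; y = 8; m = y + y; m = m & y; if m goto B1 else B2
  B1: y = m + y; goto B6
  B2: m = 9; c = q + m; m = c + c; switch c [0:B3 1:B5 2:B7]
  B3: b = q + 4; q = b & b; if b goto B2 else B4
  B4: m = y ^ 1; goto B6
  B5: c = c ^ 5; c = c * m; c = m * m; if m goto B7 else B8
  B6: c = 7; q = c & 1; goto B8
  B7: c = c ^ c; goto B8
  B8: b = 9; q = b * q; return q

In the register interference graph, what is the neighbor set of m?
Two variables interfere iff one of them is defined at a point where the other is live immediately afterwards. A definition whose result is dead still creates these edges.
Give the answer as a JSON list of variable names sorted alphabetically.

Per-block:
  B0: def={m,q,y} ue=∅
  B1: def={y} ue={m,y}
  B2: def={c,m} ue={q}
  B3: def={b,q} ue={q}
  B4: def={m} ue={y}
  B5: def={c} ue={c,m}
  B6: def={c,q} ue=∅
  B7: def={c} ue={c}
  B8: def={b,q} ue={q}

Backward fixpoint:
  B0: in=∅ out={m,q,y}
  B1: in={m,y} out=∅
  B2: in={q,y} out={c,m,q,y}
  B3: in={q,y} out={q,y}
  B4: in={y} out=∅
  B5: in={c,m,q} out={c,q}
  B6: in=∅ out={q}
  B7: in={c,q} out={q}
  B8: in={q} out=∅

Interference:
  b — {q,y}
  c — {m,q,y}
  m — {c,q,y}
  q — {b,c,m,y}
  y — {b,c,m,q}

N(m) = ["c", "q", "y"]

Answer: ["c", "q", "y"]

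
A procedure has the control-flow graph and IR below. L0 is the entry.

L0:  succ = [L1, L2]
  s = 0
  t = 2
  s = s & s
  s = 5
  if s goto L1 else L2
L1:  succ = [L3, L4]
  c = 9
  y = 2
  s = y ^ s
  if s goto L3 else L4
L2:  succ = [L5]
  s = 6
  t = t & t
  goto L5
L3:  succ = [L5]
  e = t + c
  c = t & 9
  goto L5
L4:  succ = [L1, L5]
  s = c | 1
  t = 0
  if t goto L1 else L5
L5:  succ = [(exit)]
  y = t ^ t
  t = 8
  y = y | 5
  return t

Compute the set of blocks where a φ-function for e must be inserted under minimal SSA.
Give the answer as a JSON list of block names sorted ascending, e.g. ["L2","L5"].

Answer: ["L5"]

Derivation:
idom tree: L1←L0 L2←L0 L3←L1 L4←L1 L5←L0
Dom at joins:
  L1: preds {L0,L4}: {L0} ∩ {L0,L1,L4} = {L0}; idom=L0
  L5: preds {L2,L3,L4}: {L0,L2} ∩ {L0,L1,L3} ∩ {L0,L1,L4} = {L0}; idom=L0

Frontier:
  join L1 pred L0: · stop@L0
  join L1 pred L4: L4→L1 stop@L0
  join L5 pred L2: L2 stop@L0
  join L5 pred L3: L3→L1 stop@L0
  join L5 pred L4: L4→L1 stop@L0
  L0: DF=∅
  L1: DF={L1,L5}
  L2: DF={L5}
  L3: DF={L5}
  L4: DF={L1,L5}
  L5: DF=∅

φ for e: defs {L3}
  DF⁺ = {L5}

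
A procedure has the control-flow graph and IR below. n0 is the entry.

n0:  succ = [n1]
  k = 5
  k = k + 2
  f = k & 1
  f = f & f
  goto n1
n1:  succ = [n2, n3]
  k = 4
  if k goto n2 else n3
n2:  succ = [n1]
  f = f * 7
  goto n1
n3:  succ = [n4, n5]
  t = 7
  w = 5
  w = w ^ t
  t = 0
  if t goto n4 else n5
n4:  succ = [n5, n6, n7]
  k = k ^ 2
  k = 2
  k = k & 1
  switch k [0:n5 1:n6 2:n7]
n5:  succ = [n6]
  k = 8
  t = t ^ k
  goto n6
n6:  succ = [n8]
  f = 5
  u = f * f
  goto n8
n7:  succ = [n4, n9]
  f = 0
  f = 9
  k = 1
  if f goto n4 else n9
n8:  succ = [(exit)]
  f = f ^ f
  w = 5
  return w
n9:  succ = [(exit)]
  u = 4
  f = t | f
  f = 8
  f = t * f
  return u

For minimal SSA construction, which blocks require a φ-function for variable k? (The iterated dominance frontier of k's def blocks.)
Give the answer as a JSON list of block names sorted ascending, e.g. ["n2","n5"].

Answer: ["n1", "n4", "n5", "n6"]

Derivation:
idom tree: n1←n0 n2←n1 n3←n1 n4←n3 n5←n3 n6←n3 n7←n4 n8←n6 n9←n7
Dom∩ at merges:
  n1: preds {n0,n2}: {n0} ∩ {n0,n1,n2} = {n0}; idom=n0
  n4: preds {n3,n7}: {n0,n1,n3} ∩ {n0,n1,n3,n4,n7} = {n0,n1,n3}; idom=n3
  n5: preds {n3,n4}: {n0,n1,n3} ∩ {n0,n1,n3,n4} = {n0,n1,n3}; idom=n3
  n6: preds {n4,n5}: {n0,n1,n3,n4} ∩ {n0,n1,n3,n5} = {n0,n1,n3}; idom=n3

DF walk-up:
  join n1 pred n0: · stop@n0
  join n1 pred n2: n2→n1 stop@n0
  join n4 pred n3: · stop@n3
  join n4 pred n7: n7→n4 stop@n3
  join n5 pred n3: · stop@n3
  join n5 pred n4: n4 stop@n3
  join n6 pred n4: n4 stop@n3
  join n6 pred n5: n5 stop@n3
  n0: DF=∅
  n1: DF={n1}
  n2: DF={n1}
  n3: DF=∅
  n4: DF={n4,n5,n6}
  n5: DF={n6}
  n6: DF=∅
  n7: DF={n4}
  n8: DF=∅
  n9: DF=∅

φ for k: defs {n0,n1,n4,n5,n7}
  DF⁺ = {n1,n4,n5,n6}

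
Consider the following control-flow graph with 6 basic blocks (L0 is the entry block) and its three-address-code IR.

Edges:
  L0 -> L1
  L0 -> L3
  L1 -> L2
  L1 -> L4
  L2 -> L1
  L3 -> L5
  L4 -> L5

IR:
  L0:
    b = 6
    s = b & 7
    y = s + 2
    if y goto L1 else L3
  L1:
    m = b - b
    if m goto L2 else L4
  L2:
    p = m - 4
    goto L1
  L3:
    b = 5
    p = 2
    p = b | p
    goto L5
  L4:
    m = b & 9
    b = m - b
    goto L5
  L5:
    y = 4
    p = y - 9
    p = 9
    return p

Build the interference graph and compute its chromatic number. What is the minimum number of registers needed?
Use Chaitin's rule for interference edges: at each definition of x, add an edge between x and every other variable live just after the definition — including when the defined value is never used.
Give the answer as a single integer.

def/use:
  L0 def {b,s,y} use ∅
  L1 def {m} use {b}
  L2 def {p} use {m}
  L3 def {b,p} use ∅
  L4 def {b,m} use {b}
  L5 def {p,y} use ∅

Live sets:
  L0 li=∅ lo={b}
  L1 li={b} lo={b,m}
  L2 li={b,m} lo={b}
  L3 li=∅ lo=∅
  L4 li={b} lo=∅
  L5 li=∅ lo=∅

Interference:
  b — {m,p,s,y}
  m — {b}
  p — {b}
  s — {b}
  y — {b}

Registers:
  {b,m} pairwise interfere (2-clique) ⇒ χ ≥ 2
  assign b→c0 m→c1 p→c1 s→c1 y→c1 — no edge inside a register ⇒ χ ≤ 2
  χ = 2

Answer: 2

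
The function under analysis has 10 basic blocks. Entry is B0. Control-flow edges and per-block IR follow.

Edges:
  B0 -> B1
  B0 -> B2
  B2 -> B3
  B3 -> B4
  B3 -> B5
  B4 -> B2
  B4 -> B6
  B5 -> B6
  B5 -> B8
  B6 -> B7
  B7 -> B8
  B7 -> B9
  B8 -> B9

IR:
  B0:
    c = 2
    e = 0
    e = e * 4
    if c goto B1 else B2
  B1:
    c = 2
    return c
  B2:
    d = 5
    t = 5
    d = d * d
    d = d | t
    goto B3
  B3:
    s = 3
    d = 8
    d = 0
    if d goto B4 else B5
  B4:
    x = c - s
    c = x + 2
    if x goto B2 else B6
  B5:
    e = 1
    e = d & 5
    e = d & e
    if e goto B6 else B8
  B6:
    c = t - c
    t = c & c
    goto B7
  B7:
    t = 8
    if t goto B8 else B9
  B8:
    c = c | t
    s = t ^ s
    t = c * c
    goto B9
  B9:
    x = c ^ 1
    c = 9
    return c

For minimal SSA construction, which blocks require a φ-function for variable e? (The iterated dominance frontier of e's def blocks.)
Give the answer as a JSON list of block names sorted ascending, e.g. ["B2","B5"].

idom tree: B1←B0 B2←B0 B3←B2 B4←B3 B5←B3 B6←B3 B7←B6 B8←B3 B9←B3
Join-block Dom:
  B2: preds {B0,B4}: {B0} ∩ {B0,B2,B3,B4} = {B0}; idom=B0
  B6: preds {B4,B5}: {B0,B2,B3,B4} ∩ {B0,B2,B3,B5} = {B0,B2,B3}; idom=B3
  B8: preds {B5,B7}: {B0,B2,B3,B5} ∩ {B0,B2,B3,B6,B7} = {B0,B2,B3}; idom=B3
  B9: preds {B7,B8}: {B0,B2,B3,B6,B7} ∩ {B0,B2,B3,B8} = {B0,B2,B3}; idom=B3

DF walk-up:
  join B2 pred B0: · stop@B0
  join B2 pred B4: B4→B3→B2 stop@B0
  join B6 pred B4: B4 stop@B3
  join B6 pred B5: B5 stop@B3
  join B8 pred B5: B5 stop@B3
  join B8 pred B7: B7→B6 stop@B3
  join B9 pred B7: B7→B6 stop@B3
  join B9 pred B8: B8 stop@B3
  B0 → ∅
  B1 → ∅
  B2 → {B2}
  B3 → {B2}
  B4 → {B2,B6}
  B5 → {B6,B8}
  B6 → {B8,B9}
  B7 → {B8,B9}
  B8 → {B9}
  B9 → ∅

φ for e: defs {B0,B5}
  DF⁺ = {B6,B8,B9}

Answer: ["B6", "B8", "B9"]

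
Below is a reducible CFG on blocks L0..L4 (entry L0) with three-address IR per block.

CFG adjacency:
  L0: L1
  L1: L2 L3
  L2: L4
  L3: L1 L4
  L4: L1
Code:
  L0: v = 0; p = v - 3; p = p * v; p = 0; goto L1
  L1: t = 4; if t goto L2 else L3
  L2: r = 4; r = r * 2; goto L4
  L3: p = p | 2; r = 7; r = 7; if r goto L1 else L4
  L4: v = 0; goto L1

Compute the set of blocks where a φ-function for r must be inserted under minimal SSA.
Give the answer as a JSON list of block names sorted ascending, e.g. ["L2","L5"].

Answer: ["L1", "L4"]

Derivation:
idom tree: L1←L0 L2←L1 L3←L1 L4←L1
Dom at joins:
  L1: preds {L0,L3,L4}: {L0} ∩ {L0,L1,L3} ∩ {L0,L1,L4} = {L0}; idom=L0
  L4: preds {L2,L3}: {L0,L1,L2} ∩ {L0,L1,L3} = {L0,L1}; idom=L1

DF derivation:
  join L1 pred L0: · stop@L0
  join L1 pred L3: L3→L1 stop@L0
  join L1 pred L4: L4→L1 stop@L0
  join L4 pred L2: L2 stop@L1
  join L4 pred L3: L3 stop@L1
  L0: DF=∅
  L1: DF={L1}
  L2: DF={L4}
  L3: DF={L1,L4}
  L4: DF={L1}

φ for r: defs {L2,L3}
  DF⁺ = {L1,L4}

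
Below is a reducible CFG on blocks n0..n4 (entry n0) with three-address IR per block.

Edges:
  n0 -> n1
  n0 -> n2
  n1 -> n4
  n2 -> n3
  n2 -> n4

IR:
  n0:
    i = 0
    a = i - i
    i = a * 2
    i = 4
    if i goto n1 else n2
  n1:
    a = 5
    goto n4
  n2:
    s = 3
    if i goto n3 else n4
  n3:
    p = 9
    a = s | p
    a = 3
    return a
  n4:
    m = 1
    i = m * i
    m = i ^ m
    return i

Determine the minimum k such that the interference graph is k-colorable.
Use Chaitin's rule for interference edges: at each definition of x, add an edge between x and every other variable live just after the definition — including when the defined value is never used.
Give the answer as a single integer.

Block summaries:
  n0 def {a,i} use ∅
  n1 def {a} use ∅
  n2 def {s} use {i}
  n3 def {a,p} use {s}
  n4 def {i,m} use {i}

Liveness:
  n0 li=∅ lo={i}
  n1 li={i} lo={i}
  n2 li={i} lo={i,s}
  n3 li={s} lo=∅
  n4 li={i} lo=∅

Interfere edges:
  a↔{i}
  i↔{a,m,s}
  m↔{i}
  p↔{s}
  s↔{i,p}

Registers:
  clique {a,i} ⇒ need ≥ 2
  2-colouring: r0={i,p}  r1={a,m,s}
  χ = 2

Answer: 2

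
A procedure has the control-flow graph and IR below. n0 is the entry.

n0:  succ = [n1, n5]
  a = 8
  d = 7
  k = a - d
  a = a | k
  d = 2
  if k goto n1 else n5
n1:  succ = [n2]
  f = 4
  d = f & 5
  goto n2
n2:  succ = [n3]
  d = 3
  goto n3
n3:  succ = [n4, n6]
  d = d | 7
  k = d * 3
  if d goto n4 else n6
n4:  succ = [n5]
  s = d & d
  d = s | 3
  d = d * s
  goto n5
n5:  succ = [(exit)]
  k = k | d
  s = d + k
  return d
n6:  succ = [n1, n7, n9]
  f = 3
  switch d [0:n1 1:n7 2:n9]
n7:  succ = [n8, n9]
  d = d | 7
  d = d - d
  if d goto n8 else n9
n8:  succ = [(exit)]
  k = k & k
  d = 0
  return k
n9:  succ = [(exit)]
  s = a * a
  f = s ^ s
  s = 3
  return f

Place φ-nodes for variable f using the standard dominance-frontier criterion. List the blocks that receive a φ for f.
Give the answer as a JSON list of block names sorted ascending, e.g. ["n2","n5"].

Answer: ["n1", "n5"]

Working:
idom tree: n1←n0 n2←n1 n3←n2 n4←n3 n5←n0 n6←n3 n7←n6 n8←n7 n9←n6
Dom∩ at merges:
  n1: preds {n0,n6}: {n0} ∩ {n0,n1,n2,n3,n6} = {n0}; idom=n0
  n5: preds {n0,n4}: {n0} ∩ {n0,n1,n2,n3,n4} = {n0}; idom=n0
  n9: preds {n6,n7}: {n0,n1,n2,n3,n6} ∩ {n0,n1,n2,n3,n6,n7} = {n0,n1,n2,n3,n6}; idom=n6

DF walk-up:
  n1←n0: walk · to n0
  n1←n6: walk n6→n3→n2→n1 to n0
  n5←n0: walk · to n0
  n5←n4: walk n4→n3→n2→n1 to n0
  n9←n6: walk · to n6
  n9←n7: walk n7 to n6
  n0: DF=∅
  n1: DF={n1,n5}
  n2: DF={n1,n5}
  n3: DF={n1,n5}
  n4: DF={n5}
  n5: DF=∅
  n6: DF={n1}
  n7: DF={n9}
  n8: DF=∅
  n9: DF=∅

φ for f: defs {n1,n6,n9}
  DF⁺ = {n1,n5}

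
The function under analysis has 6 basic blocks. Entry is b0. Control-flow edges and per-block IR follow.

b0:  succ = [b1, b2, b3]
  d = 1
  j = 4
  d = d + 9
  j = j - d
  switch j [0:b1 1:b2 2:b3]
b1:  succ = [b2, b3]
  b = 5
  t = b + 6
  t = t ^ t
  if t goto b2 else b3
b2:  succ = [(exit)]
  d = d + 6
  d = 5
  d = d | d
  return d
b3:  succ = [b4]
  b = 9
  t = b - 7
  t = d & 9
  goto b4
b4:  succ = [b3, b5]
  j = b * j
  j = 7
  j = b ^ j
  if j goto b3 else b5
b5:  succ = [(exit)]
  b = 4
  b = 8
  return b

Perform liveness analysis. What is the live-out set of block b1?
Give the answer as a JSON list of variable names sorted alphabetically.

Per-block:
  b0: {d,j} / ∅
  b1: {b,t} / ∅
  b2: {d} / {d}
  b3: {b,t} / {d}
  b4: {j} / {b,j}
  b5: {b} / ∅

Backward fixpoint:
  b0 li=∅ lo={d,j}
  b1 li={d,j} lo={d,j}
  b2 li={d} lo=∅
  b3 li={d,j} lo={b,d,j}
  b4 li={b,d,j} lo={d,j}
  b5 li=∅ lo=∅

live-out(b1) = ["d", "j"]

Answer: ["d", "j"]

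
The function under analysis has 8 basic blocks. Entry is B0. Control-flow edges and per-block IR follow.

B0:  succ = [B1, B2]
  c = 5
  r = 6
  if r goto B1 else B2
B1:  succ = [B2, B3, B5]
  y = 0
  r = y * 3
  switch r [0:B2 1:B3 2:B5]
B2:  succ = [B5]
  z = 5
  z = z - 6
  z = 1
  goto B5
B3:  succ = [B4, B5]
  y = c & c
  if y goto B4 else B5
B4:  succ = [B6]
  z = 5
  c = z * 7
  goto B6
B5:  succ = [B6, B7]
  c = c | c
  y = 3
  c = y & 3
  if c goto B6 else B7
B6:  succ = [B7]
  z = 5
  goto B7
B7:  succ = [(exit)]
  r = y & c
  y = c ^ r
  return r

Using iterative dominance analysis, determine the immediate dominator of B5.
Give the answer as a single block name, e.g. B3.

idom tree: B1←B0 B2←B0 B3←B1 B4←B3 B5←B0 B6←B0 B7←B0
Join-block Dom:
  B2: preds {B0,B1}: {B0} ∩ {B0,B1} = {B0}; idom=B0
  B5: preds {B1,B2,B3}: {B0,B1} ∩ {B0,B2} ∩ {B0,B1,B3} = {B0}; idom=B0
  B6: preds {B4,B5}: {B0,B1,B3,B4} ∩ {B0,B5} = {B0}; idom=B0
  B7: preds {B5,B6}: {B0,B5} ∩ {B0,B6} = {B0}; idom=B0

idom(B5) = B0

Answer: B0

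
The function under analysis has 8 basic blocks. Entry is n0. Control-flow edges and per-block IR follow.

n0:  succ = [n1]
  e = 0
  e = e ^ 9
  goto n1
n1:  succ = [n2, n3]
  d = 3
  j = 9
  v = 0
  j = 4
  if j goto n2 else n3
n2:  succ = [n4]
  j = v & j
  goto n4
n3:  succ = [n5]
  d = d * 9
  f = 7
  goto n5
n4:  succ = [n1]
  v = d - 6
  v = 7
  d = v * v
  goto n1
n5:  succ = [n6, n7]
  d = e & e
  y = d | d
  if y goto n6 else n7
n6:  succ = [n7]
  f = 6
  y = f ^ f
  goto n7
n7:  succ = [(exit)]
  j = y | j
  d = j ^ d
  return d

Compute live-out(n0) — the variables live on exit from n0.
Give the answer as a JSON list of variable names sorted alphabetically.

Answer: ["e"]

Derivation:
Block summaries:
  n0: def={e} ue=∅
  n1: def={d,j,v} ue=∅
  n2: def={j} ue={j,v}
  n3: def={d,f} ue={d}
  n4: def={d,v} ue={d}
  n5: def={d,y} ue={e}
  n6: def={f,y} ue=∅
  n7: def={d,j} ue={d,j,y}

Live sets:
  n0: in=∅ out={e}
  n1: in={e} out={d,e,j,v}
  n2: in={d,e,j,v} out={d,e}
  n3: in={d,e,j} out={e,j}
  n4: in={d,e} out={e}
  n5: in={e,j} out={d,j,y}
  n6: in={d,j} out={d,j,y}
  n7: in={d,j,y} out=∅

live-out(n0) = ["e"]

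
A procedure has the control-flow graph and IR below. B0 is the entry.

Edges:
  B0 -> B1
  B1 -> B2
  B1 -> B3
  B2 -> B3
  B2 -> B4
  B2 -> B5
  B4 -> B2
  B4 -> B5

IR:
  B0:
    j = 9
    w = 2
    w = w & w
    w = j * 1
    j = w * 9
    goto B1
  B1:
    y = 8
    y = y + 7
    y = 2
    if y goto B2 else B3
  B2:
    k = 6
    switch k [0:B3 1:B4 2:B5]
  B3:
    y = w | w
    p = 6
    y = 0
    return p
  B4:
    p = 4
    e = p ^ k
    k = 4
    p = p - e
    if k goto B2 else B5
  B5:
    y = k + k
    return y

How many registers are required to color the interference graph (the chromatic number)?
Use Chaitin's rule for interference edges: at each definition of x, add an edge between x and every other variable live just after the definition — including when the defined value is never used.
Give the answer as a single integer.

Block summaries:
  B0: {j,w} / ∅
  B1: {y} / ∅
  B2: {k} / ∅
  B3: {p,y} / {w}
  B4: {e,k,p} / {k}
  B5: {y} / {k}

Live sets:
  B0 li=∅ lo={w}
  B1 li={w} lo={w}
  B2 li={w} lo={k,w}
  B3 li={w} lo=∅
  B4 li={k,w} lo={k,w}
  B5 li={k} lo=∅

Interfere edges:
  e — {k,p,w}
  j — {w}
  k — {e,p,w}
  p — {e,k,w,y}
  w — {e,j,k,p,y}
  y — {p,w}

Chromatic number:
  clique {e,k,p,w} ⇒ need ≥ 4
  4-colouring: c0={w}  c1={j,p}  c2={e,y}  c3={k}
  χ = 4

Answer: 4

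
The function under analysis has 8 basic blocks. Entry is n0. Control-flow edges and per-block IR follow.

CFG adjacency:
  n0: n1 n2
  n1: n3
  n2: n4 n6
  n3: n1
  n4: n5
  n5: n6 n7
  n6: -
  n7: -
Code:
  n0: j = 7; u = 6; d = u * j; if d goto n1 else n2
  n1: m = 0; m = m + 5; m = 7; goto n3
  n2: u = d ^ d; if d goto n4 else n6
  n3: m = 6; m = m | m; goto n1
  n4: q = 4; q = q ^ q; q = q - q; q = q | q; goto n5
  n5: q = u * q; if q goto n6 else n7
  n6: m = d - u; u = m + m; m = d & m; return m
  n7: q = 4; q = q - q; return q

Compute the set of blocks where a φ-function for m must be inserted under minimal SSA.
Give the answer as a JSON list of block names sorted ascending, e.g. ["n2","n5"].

idom tree: n1←n0 n2←n0 n3←n1 n4←n2 n5←n4 n6←n2 n7←n5
Dom∩ at merges:
  n1: preds {n0,n3}: {n0} ∩ {n0,n1,n3} = {n0}; idom=n0
  n6: preds {n2,n5}: {n0,n2} ∩ {n0,n2,n4,n5} = {n0,n2}; idom=n2

Frontier:
  join n1 pred n0: · stop@n0
  join n1 pred n3: n3→n1 stop@n0
  join n6 pred n2: · stop@n2
  join n6 pred n5: n5→n4 stop@n2
  DF(n0)=∅
  DF(n1)={n1}
  DF(n2)=∅
  DF(n3)={n1}
  DF(n4)={n6}
  DF(n5)={n6}
  DF(n6)=∅
  DF(n7)=∅

φ for m: defs {n1,n3,n6}
  DF⁺ = {n1}

Answer: ["n1"]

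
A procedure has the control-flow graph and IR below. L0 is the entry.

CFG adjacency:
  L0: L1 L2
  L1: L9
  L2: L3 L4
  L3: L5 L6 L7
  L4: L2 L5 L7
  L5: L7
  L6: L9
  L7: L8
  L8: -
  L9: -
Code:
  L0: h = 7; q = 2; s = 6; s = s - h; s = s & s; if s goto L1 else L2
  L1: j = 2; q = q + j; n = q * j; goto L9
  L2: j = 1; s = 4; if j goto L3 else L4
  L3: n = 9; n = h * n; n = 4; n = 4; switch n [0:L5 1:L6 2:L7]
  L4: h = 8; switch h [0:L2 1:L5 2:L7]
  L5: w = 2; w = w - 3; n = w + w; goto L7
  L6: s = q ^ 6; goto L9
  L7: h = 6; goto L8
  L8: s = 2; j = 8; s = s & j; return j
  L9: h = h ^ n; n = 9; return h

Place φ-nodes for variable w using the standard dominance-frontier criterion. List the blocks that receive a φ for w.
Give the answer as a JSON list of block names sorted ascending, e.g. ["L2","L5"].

Answer: ["L7"]

Analysis:
idom tree: L1←L0 L2←L0 L3←L2 L4←L2 L5←L2 L6←L3 L7←L2 L8←L7 L9←L0
Dom at joins:
  L2: preds {L0,L4}: {L0} ∩ {L0,L2,L4} = {L0}; idom=L0
  L5: preds {L3,L4}: {L0,L2,L3} ∩ {L0,L2,L4} = {L0,L2}; idom=L2
  L7: preds {L3,L4,L5}: {L0,L2,L3} ∩ {L0,L2,L4} ∩ {L0,L2,L5} = {L0,L2}; idom=L2
  L9: preds {L1,L6}: {L0,L1} ∩ {L0,L2,L3,L6} = {L0}; idom=L0

Frontier:
  L2←L0: walk · to L0
  L2←L4: walk L4→L2 to L0
  L5←L3: walk L3 to L2
  L5←L4: walk L4 to L2
  L7←L3: walk L3 to L2
  L7←L4: walk L4 to L2
  L7←L5: walk L5 to L2
  L9←L1: walk L1 to L0
  L9←L6: walk L6→L3→L2 to L0
  DF(L0)=∅
  DF(L1)={L9}
  DF(L2)={L2,L9}
  DF(L3)={L5,L7,L9}
  DF(L4)={L2,L5,L7}
  DF(L5)={L7}
  DF(L6)={L9}
  DF(L7)=∅
  DF(L8)=∅
  DF(L9)=∅

φ for w: defs {L5}
  DF⁺ = {L7}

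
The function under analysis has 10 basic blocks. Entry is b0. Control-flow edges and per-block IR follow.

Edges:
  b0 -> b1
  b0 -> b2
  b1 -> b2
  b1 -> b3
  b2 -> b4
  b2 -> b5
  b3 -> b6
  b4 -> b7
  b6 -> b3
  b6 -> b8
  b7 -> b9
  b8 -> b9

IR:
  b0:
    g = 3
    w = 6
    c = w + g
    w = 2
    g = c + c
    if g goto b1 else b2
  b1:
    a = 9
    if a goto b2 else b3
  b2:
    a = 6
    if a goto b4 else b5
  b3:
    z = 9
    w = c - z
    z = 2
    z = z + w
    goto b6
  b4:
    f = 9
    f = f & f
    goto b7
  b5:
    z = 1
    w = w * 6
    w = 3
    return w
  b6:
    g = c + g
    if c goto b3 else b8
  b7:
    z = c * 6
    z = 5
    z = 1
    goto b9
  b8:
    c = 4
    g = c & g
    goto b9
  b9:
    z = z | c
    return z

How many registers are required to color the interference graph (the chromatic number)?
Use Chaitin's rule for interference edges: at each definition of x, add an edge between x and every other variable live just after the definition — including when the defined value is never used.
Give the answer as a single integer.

Block summaries:
  b0: def={c,g,w} ue=∅
  b1: def={a} ue=∅
  b2: def={a} ue=∅
  b3: def={w,z} ue={c}
  b4: def={f} ue=∅
  b5: def={w,z} ue={w}
  b6: def={g} ue={c,g}
  b7: def={z} ue={c}
  b8: def={c,g} ue={g}
  b9: def={z} ue={c,z}

Backward fixpoint:
  live b0: ∅→{c,g,w}
  live b1: {c,g,w}→{c,g,w}
  live b2: {c,w}→{c,w}
  live b3: {c,g}→{c,g,z}
  live b4: {c}→{c}
  live b5: {w}→∅
  live b6: {c,g,z}→{c,g,z}
  live b7: {c}→{c,z}
  live b8: {g,z}→{c,z}
  live b9: {c,z}→∅

Interfere edges:
  a: {c,g,w}
  c: {a,f,g,w,z}
  f: {c}
  g: {a,c,w,z}
  w: {a,c,g,z}
  z: {c,g,w}

Registers:
  clique {a,c,g,w} ⇒ need ≥ 4
  4-colouring: r0={c}  r1={f,g}  r2={w}  r3={a,z}
  χ = 4

Answer: 4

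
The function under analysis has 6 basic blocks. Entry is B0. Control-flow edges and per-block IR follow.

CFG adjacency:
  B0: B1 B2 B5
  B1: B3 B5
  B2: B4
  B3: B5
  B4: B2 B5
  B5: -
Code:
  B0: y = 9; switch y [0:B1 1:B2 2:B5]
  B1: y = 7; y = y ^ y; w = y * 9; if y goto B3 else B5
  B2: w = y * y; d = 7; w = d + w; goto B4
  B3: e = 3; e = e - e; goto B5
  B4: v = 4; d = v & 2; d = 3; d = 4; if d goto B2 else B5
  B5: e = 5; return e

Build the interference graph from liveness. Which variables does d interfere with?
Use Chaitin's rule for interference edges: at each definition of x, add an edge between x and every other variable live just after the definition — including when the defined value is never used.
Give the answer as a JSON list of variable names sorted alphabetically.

Block summaries:
  B0: {y} / ∅
  B1: {w,y} / ∅
  B2: {d,w} / {y}
  B3: {e} / ∅
  B4: {d,v} / ∅
  B5: {e} / ∅

Live sets:
  B0 li=∅ lo={y}
  B1 li=∅ lo=∅
  B2 li={y} lo={y}
  B3 li=∅ lo=∅
  B4 li={y} lo={y}
  B5 li=∅ lo=∅

Conflict graph:
  d: {w,y}
  e: ∅
  v: {y}
  w: {d,y}
  y: {d,v,w}

N(d) = ["w", "y"]

Answer: ["w", "y"]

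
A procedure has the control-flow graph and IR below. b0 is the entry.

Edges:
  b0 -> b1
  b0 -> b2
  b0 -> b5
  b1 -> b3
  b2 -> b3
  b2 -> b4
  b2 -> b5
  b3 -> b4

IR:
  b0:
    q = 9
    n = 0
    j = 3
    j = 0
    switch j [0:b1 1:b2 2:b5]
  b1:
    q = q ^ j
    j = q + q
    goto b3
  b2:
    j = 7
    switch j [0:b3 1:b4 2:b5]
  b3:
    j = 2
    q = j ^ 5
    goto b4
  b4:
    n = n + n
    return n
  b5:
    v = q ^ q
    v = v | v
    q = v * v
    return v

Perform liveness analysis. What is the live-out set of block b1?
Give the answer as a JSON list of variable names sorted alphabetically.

Answer: ["n"]

Derivation:
Block summaries:
  b0: {j,n,q} / ∅
  b1: {j,q} / {j,q}
  b2: {j} / ∅
  b3: {j,q} / ∅
  b4: {n} / {n}
  b5: {q,v} / {q}

Live sets:
  b0: in=∅ out={j,n,q}
  b1: in={j,n,q} out={n}
  b2: in={n,q} out={n,q}
  b3: in={n} out={n}
  b4: in={n} out=∅
  b5: in={q} out=∅

live-out(b1) = ["n"]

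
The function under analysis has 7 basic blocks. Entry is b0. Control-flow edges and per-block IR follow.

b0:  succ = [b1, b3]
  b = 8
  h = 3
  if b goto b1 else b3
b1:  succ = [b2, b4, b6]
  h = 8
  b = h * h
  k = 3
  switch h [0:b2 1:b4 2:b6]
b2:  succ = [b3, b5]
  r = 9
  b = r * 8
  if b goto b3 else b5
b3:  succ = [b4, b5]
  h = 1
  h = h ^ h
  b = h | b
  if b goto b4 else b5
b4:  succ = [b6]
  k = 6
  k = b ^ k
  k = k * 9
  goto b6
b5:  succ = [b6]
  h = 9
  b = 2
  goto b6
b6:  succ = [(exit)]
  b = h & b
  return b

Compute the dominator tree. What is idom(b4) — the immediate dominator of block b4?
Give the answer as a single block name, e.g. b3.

Answer: b0

Derivation:
idom tree: b1←b0 b2←b1 b3←b0 b4←b0 b5←b0 b6←b0
Dom at joins:
  b3: preds {b0,b2}: {b0} ∩ {b0,b1,b2} = {b0}; idom=b0
  b4: preds {b1,b3}: {b0,b1} ∩ {b0,b3} = {b0}; idom=b0
  b5: preds {b2,b3}: {b0,b1,b2} ∩ {b0,b3} = {b0}; idom=b0
  b6: preds {b1,b4,b5}: {b0,b1} ∩ {b0,b4} ∩ {b0,b5} = {b0}; idom=b0

idom(b4) = b0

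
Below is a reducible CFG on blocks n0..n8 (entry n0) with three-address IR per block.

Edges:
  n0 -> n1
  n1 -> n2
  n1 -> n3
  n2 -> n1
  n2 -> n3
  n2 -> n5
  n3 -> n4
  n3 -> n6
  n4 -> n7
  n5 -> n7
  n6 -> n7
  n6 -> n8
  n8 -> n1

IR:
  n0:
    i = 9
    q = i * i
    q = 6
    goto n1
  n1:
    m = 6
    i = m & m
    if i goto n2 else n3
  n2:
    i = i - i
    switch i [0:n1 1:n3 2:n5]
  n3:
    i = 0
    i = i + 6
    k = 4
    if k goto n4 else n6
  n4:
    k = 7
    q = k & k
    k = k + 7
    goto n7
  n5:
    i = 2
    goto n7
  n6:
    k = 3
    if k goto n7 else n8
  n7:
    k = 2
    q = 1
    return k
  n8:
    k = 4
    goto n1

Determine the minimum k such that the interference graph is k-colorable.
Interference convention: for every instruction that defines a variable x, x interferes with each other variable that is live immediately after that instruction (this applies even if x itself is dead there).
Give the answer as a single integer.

def/use:
  n0: def={i,q} ue=∅
  n1: def={i,m} ue=∅
  n2: def={i} ue={i}
  n3: def={i,k} ue=∅
  n4: def={k,q} ue=∅
  n5: def={i} ue=∅
  n6: def={k} ue=∅
  n7: def={k,q} ue=∅
  n8: def={k} ue=∅

Live sets:
  n0: in=∅ out=∅
  n1: in=∅ out={i}
  n2: in={i} out=∅
  n3: in=∅ out=∅
  n4: in=∅ out=∅
  n5: in=∅ out=∅
  n6: in=∅ out=∅
  n7: in=∅ out=∅
  n8: in=∅ out=∅

Conflict graph:
  i: ∅
  k: {q}
  m: ∅
  q: {k}

Chromatic number:
  {k,q} pairwise interfere (2-clique) ⇒ χ ≥ 2
  assign i→r0 k→r0 m→r0 q→r1 — no edge inside a register ⇒ χ ≤ 2
  χ = 2

Answer: 2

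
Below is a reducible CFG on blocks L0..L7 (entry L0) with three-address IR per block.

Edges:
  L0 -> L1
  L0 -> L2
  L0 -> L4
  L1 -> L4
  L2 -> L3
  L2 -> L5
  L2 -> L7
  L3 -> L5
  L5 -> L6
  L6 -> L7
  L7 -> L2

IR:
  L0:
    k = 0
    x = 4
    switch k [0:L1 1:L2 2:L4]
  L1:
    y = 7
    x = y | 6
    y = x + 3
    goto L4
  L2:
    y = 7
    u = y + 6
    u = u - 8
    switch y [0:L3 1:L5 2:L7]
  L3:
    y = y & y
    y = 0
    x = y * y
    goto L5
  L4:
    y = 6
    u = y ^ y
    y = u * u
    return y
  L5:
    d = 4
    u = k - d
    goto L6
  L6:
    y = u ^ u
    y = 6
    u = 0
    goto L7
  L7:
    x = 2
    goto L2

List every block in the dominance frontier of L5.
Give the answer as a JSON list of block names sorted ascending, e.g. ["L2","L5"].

idom tree: L1←L0 L2←L0 L3←L2 L4←L0 L5←L2 L6←L5 L7←L2
Join-block Dom:
  L2: preds {L0,L7}: {L0} ∩ {L0,L2,L7} = {L0}; idom=L0
  L4: preds {L0,L1}: {L0} ∩ {L0,L1} = {L0}; idom=L0
  L5: preds {L2,L3}: {L0,L2} ∩ {L0,L2,L3} = {L0,L2}; idom=L2
  L7: preds {L2,L6}: {L0,L2} ∩ {L0,L2,L5,L6} = {L0,L2}; idom=L2

DF walk-up:
  join L2 pred L0: · stop@L0
  join L2 pred L7: L7→L2 stop@L0
  join L4 pred L0: · stop@L0
  join L4 pred L1: L1 stop@L0
  join L5 pred L2: · stop@L2
  join L5 pred L3: L3 stop@L2
  join L7 pred L2: · stop@L2
  join L7 pred L6: L6→L5 stop@L2
  L0: DF=∅
  L1: DF={L4}
  L2: DF={L2}
  L3: DF={L5}
  L4: DF=∅
  L5: DF={L7}
  L6: DF={L7}
  L7: DF={L2}

DF(L5) = ["L7"]

Answer: ["L7"]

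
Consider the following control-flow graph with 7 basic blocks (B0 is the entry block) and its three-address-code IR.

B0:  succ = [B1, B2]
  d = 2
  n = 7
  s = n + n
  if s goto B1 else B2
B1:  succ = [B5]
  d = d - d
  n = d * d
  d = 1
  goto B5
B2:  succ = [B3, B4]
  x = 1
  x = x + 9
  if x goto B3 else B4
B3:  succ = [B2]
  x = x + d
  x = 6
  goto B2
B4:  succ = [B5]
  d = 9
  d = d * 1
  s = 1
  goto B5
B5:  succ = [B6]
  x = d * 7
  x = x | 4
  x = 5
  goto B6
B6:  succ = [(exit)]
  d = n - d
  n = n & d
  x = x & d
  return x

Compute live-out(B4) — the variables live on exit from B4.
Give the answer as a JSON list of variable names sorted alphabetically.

Answer: ["d", "n"]

Analysis:
def/use:
  B0: def={d,n,s} ue=∅
  B1: def={d,n} ue={d}
  B2: def={x} ue=∅
  B3: def={x} ue={d,x}
  B4: def={d,s} ue=∅
  B5: def={x} ue={d}
  B6: def={d,n,x} ue={d,n,x}

Backward fixpoint:
  live B0: ∅→{d,n}
  live B1: {d}→{d,n}
  live B2: {d,n}→{d,n,x}
  live B3: {d,n,x}→{d,n}
  live B4: {n}→{d,n}
  live B5: {d,n}→{d,n,x}
  live B6: {d,n,x}→∅

live-out(B4) = ["d", "n"]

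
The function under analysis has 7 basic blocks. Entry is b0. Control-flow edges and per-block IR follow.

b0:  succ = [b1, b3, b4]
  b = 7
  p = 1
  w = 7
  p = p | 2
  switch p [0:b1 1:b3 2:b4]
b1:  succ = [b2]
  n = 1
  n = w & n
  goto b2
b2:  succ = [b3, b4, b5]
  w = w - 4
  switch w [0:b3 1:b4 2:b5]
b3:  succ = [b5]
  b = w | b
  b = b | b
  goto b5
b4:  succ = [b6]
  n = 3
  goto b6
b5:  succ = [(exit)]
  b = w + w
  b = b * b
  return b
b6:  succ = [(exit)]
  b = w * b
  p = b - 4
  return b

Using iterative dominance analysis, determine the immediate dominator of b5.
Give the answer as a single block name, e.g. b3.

Answer: b0

Derivation:
idom tree: b1←b0 b2←b1 b3←b0 b4←b0 b5←b0 b6←b4
Join-block Dom:
  b3: preds {b0,b2}: {b0} ∩ {b0,b1,b2} = {b0}; idom=b0
  b4: preds {b0,b2}: {b0} ∩ {b0,b1,b2} = {b0}; idom=b0
  b5: preds {b2,b3}: {b0,b1,b2} ∩ {b0,b3} = {b0}; idom=b0

idom(b5) = b0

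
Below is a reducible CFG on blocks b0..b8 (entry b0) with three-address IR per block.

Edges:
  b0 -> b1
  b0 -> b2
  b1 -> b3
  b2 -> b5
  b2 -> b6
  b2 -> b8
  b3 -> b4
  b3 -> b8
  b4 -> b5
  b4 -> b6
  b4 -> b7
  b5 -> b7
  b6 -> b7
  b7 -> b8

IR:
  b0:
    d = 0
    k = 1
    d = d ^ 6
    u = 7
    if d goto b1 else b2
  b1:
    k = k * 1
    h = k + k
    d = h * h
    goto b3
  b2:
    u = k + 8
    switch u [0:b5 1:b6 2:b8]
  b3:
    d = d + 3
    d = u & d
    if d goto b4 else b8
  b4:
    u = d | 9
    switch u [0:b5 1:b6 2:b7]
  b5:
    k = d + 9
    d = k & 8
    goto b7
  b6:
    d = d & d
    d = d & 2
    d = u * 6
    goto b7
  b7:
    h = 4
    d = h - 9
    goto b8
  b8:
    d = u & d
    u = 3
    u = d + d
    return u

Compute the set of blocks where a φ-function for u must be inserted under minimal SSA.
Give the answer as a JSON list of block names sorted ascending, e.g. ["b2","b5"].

Answer: ["b5", "b6", "b7", "b8"]

Working:
idom tree: b1←b0 b2←b0 b3←b1 b4←b3 b5←b0 b6←b0 b7←b0 b8←b0
Dom at joins:
  b5: preds {b2,b4}: {b0,b2} ∩ {b0,b1,b3,b4} = {b0}; idom=b0
  b6: preds {b2,b4}: {b0,b2} ∩ {b0,b1,b3,b4} = {b0}; idom=b0
  b7: preds {b4,b5,b6}: {b0,b1,b3,b4} ∩ {b0,b5} ∩ {b0,b6} = {b0}; idom=b0
  b8: preds {b2,b3,b7}: {b0,b2} ∩ {b0,b1,b3} ∩ {b0,b7} = {b0}; idom=b0

Frontier:
  join b5 pred b2: b2 stop@b0
  join b5 pred b4: b4→b3→b1 stop@b0
  join b6 pred b2: b2 stop@b0
  join b6 pred b4: b4→b3→b1 stop@b0
  join b7 pred b4: b4→b3→b1 stop@b0
  join b7 pred b5: b5 stop@b0
  join b7 pred b6: b6 stop@b0
  join b8 pred b2: b2 stop@b0
  join b8 pred b3: b3→b1 stop@b0
  join b8 pred b7: b7 stop@b0
  b0: DF=∅
  b1: DF={b5,b6,b7,b8}
  b2: DF={b5,b6,b8}
  b3: DF={b5,b6,b7,b8}
  b4: DF={b5,b6,b7}
  b5: DF={b7}
  b6: DF={b7}
  b7: DF={b8}
  b8: DF=∅

φ for u: defs {b0,b2,b4,b8}
  DF⁺ = {b5,b6,b7,b8}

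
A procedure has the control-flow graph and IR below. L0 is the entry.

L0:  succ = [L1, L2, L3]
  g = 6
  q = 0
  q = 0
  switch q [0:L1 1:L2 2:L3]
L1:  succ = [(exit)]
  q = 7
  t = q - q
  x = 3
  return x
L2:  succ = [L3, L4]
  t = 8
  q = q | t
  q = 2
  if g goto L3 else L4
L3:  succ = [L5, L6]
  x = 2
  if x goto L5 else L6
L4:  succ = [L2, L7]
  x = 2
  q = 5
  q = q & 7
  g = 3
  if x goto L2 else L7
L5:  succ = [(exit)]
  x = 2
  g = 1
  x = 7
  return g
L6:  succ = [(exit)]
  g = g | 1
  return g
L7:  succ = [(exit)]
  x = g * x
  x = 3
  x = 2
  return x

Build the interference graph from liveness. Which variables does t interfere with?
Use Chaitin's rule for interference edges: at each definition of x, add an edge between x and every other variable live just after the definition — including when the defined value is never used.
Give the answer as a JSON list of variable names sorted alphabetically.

Answer: ["g", "q"]

Derivation:
Per-block:
  L0: def={g,q} ue=∅
  L1: def={q,t,x} ue=∅
  L2: def={q,t} ue={g,q}
  L3: def={x} ue=∅
  L4: def={g,q,x} ue=∅
  L5: def={g,x} ue=∅
  L6: def={g} ue={g}
  L7: def={x} ue={g,x}

Live sets:
  L0: in=∅ out={g,q}
  L1: in=∅ out=∅
  L2: in={g,q} out={g}
  L3: in={g} out={g}
  L4: in=∅ out={g,q,x}
  L5: in=∅ out=∅
  L6: in={g} out=∅
  L7: in={g,x} out=∅

Interfere edges:
  g — {q,t,x}
  q — {g,t,x}
  t — {g,q}
  x — {g,q}

N(t) = ["g", "q"]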